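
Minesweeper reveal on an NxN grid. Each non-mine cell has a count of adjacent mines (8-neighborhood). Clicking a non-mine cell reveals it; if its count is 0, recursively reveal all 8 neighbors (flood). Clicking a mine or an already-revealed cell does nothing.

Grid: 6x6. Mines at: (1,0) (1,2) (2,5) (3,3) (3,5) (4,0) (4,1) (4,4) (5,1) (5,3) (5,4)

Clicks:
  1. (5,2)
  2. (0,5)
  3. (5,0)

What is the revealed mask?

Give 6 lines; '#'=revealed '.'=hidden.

Click 1 (5,2) count=3: revealed 1 new [(5,2)] -> total=1
Click 2 (0,5) count=0: revealed 6 new [(0,3) (0,4) (0,5) (1,3) (1,4) (1,5)] -> total=7
Click 3 (5,0) count=3: revealed 1 new [(5,0)] -> total=8

Answer: ...###
...###
......
......
......
#.#...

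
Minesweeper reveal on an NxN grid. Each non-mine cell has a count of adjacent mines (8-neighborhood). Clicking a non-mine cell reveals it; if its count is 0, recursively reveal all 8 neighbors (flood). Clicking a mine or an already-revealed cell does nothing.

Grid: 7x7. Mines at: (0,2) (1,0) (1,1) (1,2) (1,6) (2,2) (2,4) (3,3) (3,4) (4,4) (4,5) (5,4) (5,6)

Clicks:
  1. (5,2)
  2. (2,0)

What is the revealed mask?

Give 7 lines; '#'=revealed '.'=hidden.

Answer: .......
.......
##.....
###....
####...
####...
####...

Derivation:
Click 1 (5,2) count=0: revealed 17 new [(2,0) (2,1) (3,0) (3,1) (3,2) (4,0) (4,1) (4,2) (4,3) (5,0) (5,1) (5,2) (5,3) (6,0) (6,1) (6,2) (6,3)] -> total=17
Click 2 (2,0) count=2: revealed 0 new [(none)] -> total=17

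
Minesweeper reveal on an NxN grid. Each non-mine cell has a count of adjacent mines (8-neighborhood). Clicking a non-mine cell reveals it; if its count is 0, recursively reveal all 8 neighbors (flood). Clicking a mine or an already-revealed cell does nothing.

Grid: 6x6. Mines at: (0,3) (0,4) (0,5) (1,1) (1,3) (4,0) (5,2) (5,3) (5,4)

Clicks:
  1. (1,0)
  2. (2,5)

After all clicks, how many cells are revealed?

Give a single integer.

Answer: 18

Derivation:
Click 1 (1,0) count=1: revealed 1 new [(1,0)] -> total=1
Click 2 (2,5) count=0: revealed 17 new [(1,4) (1,5) (2,1) (2,2) (2,3) (2,4) (2,5) (3,1) (3,2) (3,3) (3,4) (3,5) (4,1) (4,2) (4,3) (4,4) (4,5)] -> total=18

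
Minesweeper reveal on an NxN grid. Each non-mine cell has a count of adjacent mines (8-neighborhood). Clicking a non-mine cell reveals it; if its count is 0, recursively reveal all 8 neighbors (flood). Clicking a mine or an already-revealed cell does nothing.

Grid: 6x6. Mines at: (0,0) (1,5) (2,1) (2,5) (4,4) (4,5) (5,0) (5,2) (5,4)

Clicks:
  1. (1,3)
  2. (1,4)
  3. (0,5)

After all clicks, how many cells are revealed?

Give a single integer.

Click 1 (1,3) count=0: revealed 14 new [(0,1) (0,2) (0,3) (0,4) (1,1) (1,2) (1,3) (1,4) (2,2) (2,3) (2,4) (3,2) (3,3) (3,4)] -> total=14
Click 2 (1,4) count=2: revealed 0 new [(none)] -> total=14
Click 3 (0,5) count=1: revealed 1 new [(0,5)] -> total=15

Answer: 15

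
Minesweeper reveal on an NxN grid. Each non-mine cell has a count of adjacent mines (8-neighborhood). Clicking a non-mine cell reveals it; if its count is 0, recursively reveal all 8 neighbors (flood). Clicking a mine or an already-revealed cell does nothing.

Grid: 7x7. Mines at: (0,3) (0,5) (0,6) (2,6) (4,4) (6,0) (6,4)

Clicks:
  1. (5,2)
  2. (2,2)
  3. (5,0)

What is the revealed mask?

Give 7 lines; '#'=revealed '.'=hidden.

Answer: ###....
######.
######.
######.
####...
####...
.###...

Derivation:
Click 1 (5,2) count=0: revealed 32 new [(0,0) (0,1) (0,2) (1,0) (1,1) (1,2) (1,3) (1,4) (1,5) (2,0) (2,1) (2,2) (2,3) (2,4) (2,5) (3,0) (3,1) (3,2) (3,3) (3,4) (3,5) (4,0) (4,1) (4,2) (4,3) (5,0) (5,1) (5,2) (5,3) (6,1) (6,2) (6,3)] -> total=32
Click 2 (2,2) count=0: revealed 0 new [(none)] -> total=32
Click 3 (5,0) count=1: revealed 0 new [(none)] -> total=32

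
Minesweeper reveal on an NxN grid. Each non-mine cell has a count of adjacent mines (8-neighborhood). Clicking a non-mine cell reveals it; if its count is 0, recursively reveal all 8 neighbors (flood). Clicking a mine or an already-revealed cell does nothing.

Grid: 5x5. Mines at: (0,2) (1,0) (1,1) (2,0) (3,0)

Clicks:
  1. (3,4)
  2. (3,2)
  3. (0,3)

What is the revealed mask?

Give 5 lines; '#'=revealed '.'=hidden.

Answer: ...##
..###
.####
.####
.####

Derivation:
Click 1 (3,4) count=0: revealed 17 new [(0,3) (0,4) (1,2) (1,3) (1,4) (2,1) (2,2) (2,3) (2,4) (3,1) (3,2) (3,3) (3,4) (4,1) (4,2) (4,3) (4,4)] -> total=17
Click 2 (3,2) count=0: revealed 0 new [(none)] -> total=17
Click 3 (0,3) count=1: revealed 0 new [(none)] -> total=17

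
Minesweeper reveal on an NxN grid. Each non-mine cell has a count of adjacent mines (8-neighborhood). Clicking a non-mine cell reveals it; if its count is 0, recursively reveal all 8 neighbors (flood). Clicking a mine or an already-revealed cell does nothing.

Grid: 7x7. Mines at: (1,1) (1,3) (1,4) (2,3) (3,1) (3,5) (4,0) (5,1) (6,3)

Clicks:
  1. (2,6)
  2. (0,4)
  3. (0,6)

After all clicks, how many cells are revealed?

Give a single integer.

Answer: 7

Derivation:
Click 1 (2,6) count=1: revealed 1 new [(2,6)] -> total=1
Click 2 (0,4) count=2: revealed 1 new [(0,4)] -> total=2
Click 3 (0,6) count=0: revealed 5 new [(0,5) (0,6) (1,5) (1,6) (2,5)] -> total=7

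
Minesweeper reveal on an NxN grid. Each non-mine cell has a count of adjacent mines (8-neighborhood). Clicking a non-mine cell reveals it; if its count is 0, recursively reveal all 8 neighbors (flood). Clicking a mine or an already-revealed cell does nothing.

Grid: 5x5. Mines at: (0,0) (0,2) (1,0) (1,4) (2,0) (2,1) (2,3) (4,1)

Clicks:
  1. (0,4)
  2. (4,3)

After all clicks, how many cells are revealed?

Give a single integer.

Click 1 (0,4) count=1: revealed 1 new [(0,4)] -> total=1
Click 2 (4,3) count=0: revealed 6 new [(3,2) (3,3) (3,4) (4,2) (4,3) (4,4)] -> total=7

Answer: 7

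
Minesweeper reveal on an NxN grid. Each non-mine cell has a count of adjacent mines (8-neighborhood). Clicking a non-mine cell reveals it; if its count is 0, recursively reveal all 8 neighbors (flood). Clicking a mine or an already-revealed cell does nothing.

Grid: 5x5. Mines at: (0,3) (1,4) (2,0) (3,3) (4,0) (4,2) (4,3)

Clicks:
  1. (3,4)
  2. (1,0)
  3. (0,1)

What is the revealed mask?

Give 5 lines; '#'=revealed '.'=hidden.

Answer: ###..
###..
.....
....#
.....

Derivation:
Click 1 (3,4) count=2: revealed 1 new [(3,4)] -> total=1
Click 2 (1,0) count=1: revealed 1 new [(1,0)] -> total=2
Click 3 (0,1) count=0: revealed 5 new [(0,0) (0,1) (0,2) (1,1) (1,2)] -> total=7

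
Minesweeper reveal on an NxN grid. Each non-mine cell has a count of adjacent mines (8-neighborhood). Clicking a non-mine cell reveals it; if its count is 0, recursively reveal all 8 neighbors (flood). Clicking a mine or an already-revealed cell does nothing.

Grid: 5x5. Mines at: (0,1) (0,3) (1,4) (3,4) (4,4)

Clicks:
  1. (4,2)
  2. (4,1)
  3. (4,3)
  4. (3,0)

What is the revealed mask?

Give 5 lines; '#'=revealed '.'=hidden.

Click 1 (4,2) count=0: revealed 16 new [(1,0) (1,1) (1,2) (1,3) (2,0) (2,1) (2,2) (2,3) (3,0) (3,1) (3,2) (3,3) (4,0) (4,1) (4,2) (4,3)] -> total=16
Click 2 (4,1) count=0: revealed 0 new [(none)] -> total=16
Click 3 (4,3) count=2: revealed 0 new [(none)] -> total=16
Click 4 (3,0) count=0: revealed 0 new [(none)] -> total=16

Answer: .....
####.
####.
####.
####.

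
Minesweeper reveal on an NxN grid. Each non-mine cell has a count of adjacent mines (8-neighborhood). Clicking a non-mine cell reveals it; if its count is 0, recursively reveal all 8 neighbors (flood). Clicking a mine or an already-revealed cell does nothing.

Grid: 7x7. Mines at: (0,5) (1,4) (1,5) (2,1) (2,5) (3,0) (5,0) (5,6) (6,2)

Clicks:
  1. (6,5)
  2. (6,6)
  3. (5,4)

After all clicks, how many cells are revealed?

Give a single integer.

Answer: 22

Derivation:
Click 1 (6,5) count=1: revealed 1 new [(6,5)] -> total=1
Click 2 (6,6) count=1: revealed 1 new [(6,6)] -> total=2
Click 3 (5,4) count=0: revealed 20 new [(2,2) (2,3) (2,4) (3,1) (3,2) (3,3) (3,4) (3,5) (4,1) (4,2) (4,3) (4,4) (4,5) (5,1) (5,2) (5,3) (5,4) (5,5) (6,3) (6,4)] -> total=22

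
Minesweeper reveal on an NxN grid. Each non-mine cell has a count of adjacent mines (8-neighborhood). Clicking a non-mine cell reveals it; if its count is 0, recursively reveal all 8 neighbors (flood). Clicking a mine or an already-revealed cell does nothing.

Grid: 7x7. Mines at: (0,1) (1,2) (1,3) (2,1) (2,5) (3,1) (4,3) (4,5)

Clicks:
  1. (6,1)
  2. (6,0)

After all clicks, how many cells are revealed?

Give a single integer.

Answer: 17

Derivation:
Click 1 (6,1) count=0: revealed 17 new [(4,0) (4,1) (4,2) (5,0) (5,1) (5,2) (5,3) (5,4) (5,5) (5,6) (6,0) (6,1) (6,2) (6,3) (6,4) (6,5) (6,6)] -> total=17
Click 2 (6,0) count=0: revealed 0 new [(none)] -> total=17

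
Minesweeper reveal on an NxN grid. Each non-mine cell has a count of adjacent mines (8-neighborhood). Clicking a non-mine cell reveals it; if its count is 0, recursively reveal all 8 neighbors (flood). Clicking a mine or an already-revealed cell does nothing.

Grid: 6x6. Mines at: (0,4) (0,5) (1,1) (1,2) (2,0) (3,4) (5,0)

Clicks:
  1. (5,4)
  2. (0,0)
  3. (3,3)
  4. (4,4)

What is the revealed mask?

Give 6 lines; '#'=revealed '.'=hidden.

Answer: #.....
......
.###..
.###..
.#####
.#####

Derivation:
Click 1 (5,4) count=0: revealed 16 new [(2,1) (2,2) (2,3) (3,1) (3,2) (3,3) (4,1) (4,2) (4,3) (4,4) (4,5) (5,1) (5,2) (5,3) (5,4) (5,5)] -> total=16
Click 2 (0,0) count=1: revealed 1 new [(0,0)] -> total=17
Click 3 (3,3) count=1: revealed 0 new [(none)] -> total=17
Click 4 (4,4) count=1: revealed 0 new [(none)] -> total=17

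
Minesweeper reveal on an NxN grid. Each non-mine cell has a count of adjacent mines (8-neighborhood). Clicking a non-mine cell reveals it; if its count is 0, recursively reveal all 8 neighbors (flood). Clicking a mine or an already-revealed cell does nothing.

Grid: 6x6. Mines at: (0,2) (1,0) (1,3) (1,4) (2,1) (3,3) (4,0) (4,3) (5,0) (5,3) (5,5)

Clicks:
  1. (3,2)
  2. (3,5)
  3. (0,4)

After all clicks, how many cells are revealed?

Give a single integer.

Answer: 8

Derivation:
Click 1 (3,2) count=3: revealed 1 new [(3,2)] -> total=1
Click 2 (3,5) count=0: revealed 6 new [(2,4) (2,5) (3,4) (3,5) (4,4) (4,5)] -> total=7
Click 3 (0,4) count=2: revealed 1 new [(0,4)] -> total=8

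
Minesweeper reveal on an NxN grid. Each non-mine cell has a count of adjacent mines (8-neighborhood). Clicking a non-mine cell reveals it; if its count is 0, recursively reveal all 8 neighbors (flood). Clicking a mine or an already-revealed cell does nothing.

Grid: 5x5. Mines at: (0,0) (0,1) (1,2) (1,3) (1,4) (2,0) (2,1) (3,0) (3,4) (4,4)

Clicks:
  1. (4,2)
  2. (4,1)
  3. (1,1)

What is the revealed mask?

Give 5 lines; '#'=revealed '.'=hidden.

Answer: .....
.#...
.....
.###.
.###.

Derivation:
Click 1 (4,2) count=0: revealed 6 new [(3,1) (3,2) (3,3) (4,1) (4,2) (4,3)] -> total=6
Click 2 (4,1) count=1: revealed 0 new [(none)] -> total=6
Click 3 (1,1) count=5: revealed 1 new [(1,1)] -> total=7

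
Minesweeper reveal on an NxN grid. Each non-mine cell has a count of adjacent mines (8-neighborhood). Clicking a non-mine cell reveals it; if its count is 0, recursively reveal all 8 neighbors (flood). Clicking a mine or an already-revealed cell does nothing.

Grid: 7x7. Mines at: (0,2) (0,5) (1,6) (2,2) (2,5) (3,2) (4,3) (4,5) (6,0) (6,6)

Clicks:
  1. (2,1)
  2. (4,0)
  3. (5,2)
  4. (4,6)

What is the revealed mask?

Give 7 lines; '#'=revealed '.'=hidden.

Answer: ##.....
##.....
##.....
##.....
##....#
###....
.......

Derivation:
Click 1 (2,1) count=2: revealed 1 new [(2,1)] -> total=1
Click 2 (4,0) count=0: revealed 11 new [(0,0) (0,1) (1,0) (1,1) (2,0) (3,0) (3,1) (4,0) (4,1) (5,0) (5,1)] -> total=12
Click 3 (5,2) count=1: revealed 1 new [(5,2)] -> total=13
Click 4 (4,6) count=1: revealed 1 new [(4,6)] -> total=14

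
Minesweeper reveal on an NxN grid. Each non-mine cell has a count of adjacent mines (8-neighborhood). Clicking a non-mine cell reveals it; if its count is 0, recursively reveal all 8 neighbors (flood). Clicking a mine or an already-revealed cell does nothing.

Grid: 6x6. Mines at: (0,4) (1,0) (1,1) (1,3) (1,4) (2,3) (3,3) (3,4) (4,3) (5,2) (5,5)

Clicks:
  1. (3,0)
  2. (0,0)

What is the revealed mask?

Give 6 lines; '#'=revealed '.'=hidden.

Answer: #.....
......
###...
###...
###...
##....

Derivation:
Click 1 (3,0) count=0: revealed 11 new [(2,0) (2,1) (2,2) (3,0) (3,1) (3,2) (4,0) (4,1) (4,2) (5,0) (5,1)] -> total=11
Click 2 (0,0) count=2: revealed 1 new [(0,0)] -> total=12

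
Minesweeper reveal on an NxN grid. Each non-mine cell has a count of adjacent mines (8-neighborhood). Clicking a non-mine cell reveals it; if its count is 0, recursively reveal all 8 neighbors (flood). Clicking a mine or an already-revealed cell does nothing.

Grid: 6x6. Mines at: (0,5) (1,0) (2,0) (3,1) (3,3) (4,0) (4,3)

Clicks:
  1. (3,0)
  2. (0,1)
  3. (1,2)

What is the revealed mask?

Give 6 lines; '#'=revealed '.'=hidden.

Click 1 (3,0) count=3: revealed 1 new [(3,0)] -> total=1
Click 2 (0,1) count=1: revealed 1 new [(0,1)] -> total=2
Click 3 (1,2) count=0: revealed 11 new [(0,2) (0,3) (0,4) (1,1) (1,2) (1,3) (1,4) (2,1) (2,2) (2,3) (2,4)] -> total=13

Answer: .####.
.####.
.####.
#.....
......
......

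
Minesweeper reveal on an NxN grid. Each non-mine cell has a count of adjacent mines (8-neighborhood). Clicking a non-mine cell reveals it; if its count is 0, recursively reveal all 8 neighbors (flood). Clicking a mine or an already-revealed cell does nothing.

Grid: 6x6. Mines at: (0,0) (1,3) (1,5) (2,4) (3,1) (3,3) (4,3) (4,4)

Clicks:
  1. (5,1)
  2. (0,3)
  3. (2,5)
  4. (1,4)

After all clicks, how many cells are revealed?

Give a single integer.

Click 1 (5,1) count=0: revealed 6 new [(4,0) (4,1) (4,2) (5,0) (5,1) (5,2)] -> total=6
Click 2 (0,3) count=1: revealed 1 new [(0,3)] -> total=7
Click 3 (2,5) count=2: revealed 1 new [(2,5)] -> total=8
Click 4 (1,4) count=3: revealed 1 new [(1,4)] -> total=9

Answer: 9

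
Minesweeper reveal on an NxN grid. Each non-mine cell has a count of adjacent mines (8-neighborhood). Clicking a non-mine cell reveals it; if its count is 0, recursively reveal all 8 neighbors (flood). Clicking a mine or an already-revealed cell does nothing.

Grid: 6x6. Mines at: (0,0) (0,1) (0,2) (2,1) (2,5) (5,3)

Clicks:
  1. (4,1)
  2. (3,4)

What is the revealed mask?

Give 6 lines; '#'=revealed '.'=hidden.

Click 1 (4,1) count=0: revealed 9 new [(3,0) (3,1) (3,2) (4,0) (4,1) (4,2) (5,0) (5,1) (5,2)] -> total=9
Click 2 (3,4) count=1: revealed 1 new [(3,4)] -> total=10

Answer: ......
......
......
###.#.
###...
###...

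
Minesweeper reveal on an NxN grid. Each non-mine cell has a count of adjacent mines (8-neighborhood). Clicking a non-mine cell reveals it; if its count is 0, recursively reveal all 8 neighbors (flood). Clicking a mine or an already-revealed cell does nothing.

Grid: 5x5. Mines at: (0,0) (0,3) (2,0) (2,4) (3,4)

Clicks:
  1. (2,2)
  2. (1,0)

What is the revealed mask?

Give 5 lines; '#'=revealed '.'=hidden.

Click 1 (2,2) count=0: revealed 14 new [(1,1) (1,2) (1,3) (2,1) (2,2) (2,3) (3,0) (3,1) (3,2) (3,3) (4,0) (4,1) (4,2) (4,3)] -> total=14
Click 2 (1,0) count=2: revealed 1 new [(1,0)] -> total=15

Answer: .....
####.
.###.
####.
####.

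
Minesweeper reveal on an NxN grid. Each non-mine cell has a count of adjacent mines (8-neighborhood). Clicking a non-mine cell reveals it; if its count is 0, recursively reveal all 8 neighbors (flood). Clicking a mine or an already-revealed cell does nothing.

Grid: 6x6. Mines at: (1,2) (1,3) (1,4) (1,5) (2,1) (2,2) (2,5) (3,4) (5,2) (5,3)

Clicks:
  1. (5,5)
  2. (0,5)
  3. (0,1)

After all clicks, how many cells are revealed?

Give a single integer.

Click 1 (5,5) count=0: revealed 4 new [(4,4) (4,5) (5,4) (5,5)] -> total=4
Click 2 (0,5) count=2: revealed 1 new [(0,5)] -> total=5
Click 3 (0,1) count=1: revealed 1 new [(0,1)] -> total=6

Answer: 6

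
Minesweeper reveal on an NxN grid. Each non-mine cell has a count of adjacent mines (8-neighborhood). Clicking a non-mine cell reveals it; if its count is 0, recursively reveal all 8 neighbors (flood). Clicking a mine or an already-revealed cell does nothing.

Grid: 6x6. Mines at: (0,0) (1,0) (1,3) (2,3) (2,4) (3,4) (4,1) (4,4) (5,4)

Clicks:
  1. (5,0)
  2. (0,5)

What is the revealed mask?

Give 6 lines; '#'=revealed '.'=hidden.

Click 1 (5,0) count=1: revealed 1 new [(5,0)] -> total=1
Click 2 (0,5) count=0: revealed 4 new [(0,4) (0,5) (1,4) (1,5)] -> total=5

Answer: ....##
....##
......
......
......
#.....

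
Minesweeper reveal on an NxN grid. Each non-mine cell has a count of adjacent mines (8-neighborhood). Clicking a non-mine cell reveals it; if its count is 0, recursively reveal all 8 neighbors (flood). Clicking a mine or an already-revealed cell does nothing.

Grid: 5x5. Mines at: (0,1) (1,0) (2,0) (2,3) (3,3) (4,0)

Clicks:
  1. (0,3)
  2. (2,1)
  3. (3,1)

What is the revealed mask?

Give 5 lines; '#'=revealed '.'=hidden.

Click 1 (0,3) count=0: revealed 6 new [(0,2) (0,3) (0,4) (1,2) (1,3) (1,4)] -> total=6
Click 2 (2,1) count=2: revealed 1 new [(2,1)] -> total=7
Click 3 (3,1) count=2: revealed 1 new [(3,1)] -> total=8

Answer: ..###
..###
.#...
.#...
.....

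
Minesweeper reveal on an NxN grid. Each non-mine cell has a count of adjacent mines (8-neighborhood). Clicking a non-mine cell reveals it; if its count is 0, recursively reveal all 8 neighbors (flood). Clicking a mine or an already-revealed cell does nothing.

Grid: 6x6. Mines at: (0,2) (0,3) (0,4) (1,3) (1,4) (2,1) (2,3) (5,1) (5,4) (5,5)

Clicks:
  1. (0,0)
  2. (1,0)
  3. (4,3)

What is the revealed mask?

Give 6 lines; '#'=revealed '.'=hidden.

Click 1 (0,0) count=0: revealed 4 new [(0,0) (0,1) (1,0) (1,1)] -> total=4
Click 2 (1,0) count=1: revealed 0 new [(none)] -> total=4
Click 3 (4,3) count=1: revealed 1 new [(4,3)] -> total=5

Answer: ##....
##....
......
......
...#..
......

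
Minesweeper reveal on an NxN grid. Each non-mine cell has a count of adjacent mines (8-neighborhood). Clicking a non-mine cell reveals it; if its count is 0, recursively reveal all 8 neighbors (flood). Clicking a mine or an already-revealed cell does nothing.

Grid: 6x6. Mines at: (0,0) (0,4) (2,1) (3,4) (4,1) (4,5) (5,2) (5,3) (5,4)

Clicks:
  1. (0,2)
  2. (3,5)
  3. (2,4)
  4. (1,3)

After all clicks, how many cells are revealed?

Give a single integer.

Answer: 8

Derivation:
Click 1 (0,2) count=0: revealed 6 new [(0,1) (0,2) (0,3) (1,1) (1,2) (1,3)] -> total=6
Click 2 (3,5) count=2: revealed 1 new [(3,5)] -> total=7
Click 3 (2,4) count=1: revealed 1 new [(2,4)] -> total=8
Click 4 (1,3) count=1: revealed 0 new [(none)] -> total=8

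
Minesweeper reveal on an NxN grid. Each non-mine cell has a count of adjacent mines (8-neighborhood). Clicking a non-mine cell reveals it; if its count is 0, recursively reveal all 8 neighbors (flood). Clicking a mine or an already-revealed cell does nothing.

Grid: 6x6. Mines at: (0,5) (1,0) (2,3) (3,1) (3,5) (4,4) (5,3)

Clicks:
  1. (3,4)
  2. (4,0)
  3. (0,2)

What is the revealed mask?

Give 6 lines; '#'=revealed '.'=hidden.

Click 1 (3,4) count=3: revealed 1 new [(3,4)] -> total=1
Click 2 (4,0) count=1: revealed 1 new [(4,0)] -> total=2
Click 3 (0,2) count=0: revealed 8 new [(0,1) (0,2) (0,3) (0,4) (1,1) (1,2) (1,3) (1,4)] -> total=10

Answer: .####.
.####.
......
....#.
#.....
......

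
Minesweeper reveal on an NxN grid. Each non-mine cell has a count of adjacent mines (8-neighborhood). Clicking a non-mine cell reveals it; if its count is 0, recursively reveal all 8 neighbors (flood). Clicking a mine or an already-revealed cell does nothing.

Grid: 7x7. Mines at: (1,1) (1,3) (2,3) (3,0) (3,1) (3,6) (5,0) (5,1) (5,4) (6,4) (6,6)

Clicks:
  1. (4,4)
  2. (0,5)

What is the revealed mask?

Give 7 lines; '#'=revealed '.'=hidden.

Answer: ....###
....###
....###
.......
....#..
.......
.......

Derivation:
Click 1 (4,4) count=1: revealed 1 new [(4,4)] -> total=1
Click 2 (0,5) count=0: revealed 9 new [(0,4) (0,5) (0,6) (1,4) (1,5) (1,6) (2,4) (2,5) (2,6)] -> total=10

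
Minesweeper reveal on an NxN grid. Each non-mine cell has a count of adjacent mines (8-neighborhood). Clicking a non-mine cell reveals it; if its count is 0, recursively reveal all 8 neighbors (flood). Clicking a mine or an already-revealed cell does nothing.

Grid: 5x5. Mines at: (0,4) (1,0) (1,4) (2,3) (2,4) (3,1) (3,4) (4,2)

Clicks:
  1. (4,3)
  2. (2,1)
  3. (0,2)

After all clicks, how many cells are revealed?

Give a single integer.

Click 1 (4,3) count=2: revealed 1 new [(4,3)] -> total=1
Click 2 (2,1) count=2: revealed 1 new [(2,1)] -> total=2
Click 3 (0,2) count=0: revealed 6 new [(0,1) (0,2) (0,3) (1,1) (1,2) (1,3)] -> total=8

Answer: 8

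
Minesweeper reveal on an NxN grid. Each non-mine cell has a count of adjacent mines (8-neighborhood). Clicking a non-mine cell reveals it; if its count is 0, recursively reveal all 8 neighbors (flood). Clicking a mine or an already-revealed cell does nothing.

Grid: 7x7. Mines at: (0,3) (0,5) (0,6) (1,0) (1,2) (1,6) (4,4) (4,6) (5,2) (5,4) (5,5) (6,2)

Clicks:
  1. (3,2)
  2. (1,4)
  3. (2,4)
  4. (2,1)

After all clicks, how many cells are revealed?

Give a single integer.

Click 1 (3,2) count=0: revealed 16 new [(2,0) (2,1) (2,2) (2,3) (3,0) (3,1) (3,2) (3,3) (4,0) (4,1) (4,2) (4,3) (5,0) (5,1) (6,0) (6,1)] -> total=16
Click 2 (1,4) count=2: revealed 1 new [(1,4)] -> total=17
Click 3 (2,4) count=0: revealed 6 new [(1,3) (1,5) (2,4) (2,5) (3,4) (3,5)] -> total=23
Click 4 (2,1) count=2: revealed 0 new [(none)] -> total=23

Answer: 23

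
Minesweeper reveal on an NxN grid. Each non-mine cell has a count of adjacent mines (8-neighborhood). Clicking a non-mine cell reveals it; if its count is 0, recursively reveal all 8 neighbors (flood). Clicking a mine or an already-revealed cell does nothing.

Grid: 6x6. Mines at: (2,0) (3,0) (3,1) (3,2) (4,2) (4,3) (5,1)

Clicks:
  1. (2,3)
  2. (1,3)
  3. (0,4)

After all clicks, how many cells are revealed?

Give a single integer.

Click 1 (2,3) count=1: revealed 1 new [(2,3)] -> total=1
Click 2 (1,3) count=0: revealed 23 new [(0,0) (0,1) (0,2) (0,3) (0,4) (0,5) (1,0) (1,1) (1,2) (1,3) (1,4) (1,5) (2,1) (2,2) (2,4) (2,5) (3,3) (3,4) (3,5) (4,4) (4,5) (5,4) (5,5)] -> total=24
Click 3 (0,4) count=0: revealed 0 new [(none)] -> total=24

Answer: 24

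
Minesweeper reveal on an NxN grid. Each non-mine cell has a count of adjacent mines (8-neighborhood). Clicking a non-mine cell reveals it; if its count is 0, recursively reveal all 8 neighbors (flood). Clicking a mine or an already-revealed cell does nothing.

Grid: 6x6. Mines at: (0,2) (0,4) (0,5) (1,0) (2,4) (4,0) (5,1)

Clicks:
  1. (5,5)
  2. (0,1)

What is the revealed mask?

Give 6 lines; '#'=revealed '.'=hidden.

Answer: .#....
.###..
.###..
.#####
.#####
..####

Derivation:
Click 1 (5,5) count=0: revealed 20 new [(1,1) (1,2) (1,3) (2,1) (2,2) (2,3) (3,1) (3,2) (3,3) (3,4) (3,5) (4,1) (4,2) (4,3) (4,4) (4,5) (5,2) (5,3) (5,4) (5,5)] -> total=20
Click 2 (0,1) count=2: revealed 1 new [(0,1)] -> total=21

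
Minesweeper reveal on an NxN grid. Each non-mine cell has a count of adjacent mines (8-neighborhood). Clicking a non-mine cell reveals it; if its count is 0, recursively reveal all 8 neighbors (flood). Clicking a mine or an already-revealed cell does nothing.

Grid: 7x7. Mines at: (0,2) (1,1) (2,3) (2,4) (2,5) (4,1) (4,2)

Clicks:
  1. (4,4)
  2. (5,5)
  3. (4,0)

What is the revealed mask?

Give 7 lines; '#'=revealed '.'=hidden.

Click 1 (4,4) count=0: revealed 22 new [(3,3) (3,4) (3,5) (3,6) (4,3) (4,4) (4,5) (4,6) (5,0) (5,1) (5,2) (5,3) (5,4) (5,5) (5,6) (6,0) (6,1) (6,2) (6,3) (6,4) (6,5) (6,6)] -> total=22
Click 2 (5,5) count=0: revealed 0 new [(none)] -> total=22
Click 3 (4,0) count=1: revealed 1 new [(4,0)] -> total=23

Answer: .......
.......
.......
...####
#..####
#######
#######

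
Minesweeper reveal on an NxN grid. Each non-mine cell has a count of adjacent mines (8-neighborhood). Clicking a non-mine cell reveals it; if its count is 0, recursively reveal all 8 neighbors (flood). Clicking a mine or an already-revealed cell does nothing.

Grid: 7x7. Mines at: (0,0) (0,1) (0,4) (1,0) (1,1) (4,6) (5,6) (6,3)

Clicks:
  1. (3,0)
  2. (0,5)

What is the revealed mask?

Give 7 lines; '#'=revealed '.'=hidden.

Answer: .....##
..#####
#######
#######
######.
######.
###....

Derivation:
Click 1 (3,0) count=0: revealed 36 new [(0,5) (0,6) (1,2) (1,3) (1,4) (1,5) (1,6) (2,0) (2,1) (2,2) (2,3) (2,4) (2,5) (2,6) (3,0) (3,1) (3,2) (3,3) (3,4) (3,5) (3,6) (4,0) (4,1) (4,2) (4,3) (4,4) (4,5) (5,0) (5,1) (5,2) (5,3) (5,4) (5,5) (6,0) (6,1) (6,2)] -> total=36
Click 2 (0,5) count=1: revealed 0 new [(none)] -> total=36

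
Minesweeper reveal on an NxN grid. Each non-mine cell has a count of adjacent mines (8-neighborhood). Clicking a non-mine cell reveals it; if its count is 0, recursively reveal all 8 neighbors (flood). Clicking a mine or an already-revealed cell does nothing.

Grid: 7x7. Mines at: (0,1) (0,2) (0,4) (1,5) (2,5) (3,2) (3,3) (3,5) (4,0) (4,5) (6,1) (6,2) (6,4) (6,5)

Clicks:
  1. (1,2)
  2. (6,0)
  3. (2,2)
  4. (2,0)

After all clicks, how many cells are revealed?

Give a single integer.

Answer: 9

Derivation:
Click 1 (1,2) count=2: revealed 1 new [(1,2)] -> total=1
Click 2 (6,0) count=1: revealed 1 new [(6,0)] -> total=2
Click 3 (2,2) count=2: revealed 1 new [(2,2)] -> total=3
Click 4 (2,0) count=0: revealed 6 new [(1,0) (1,1) (2,0) (2,1) (3,0) (3,1)] -> total=9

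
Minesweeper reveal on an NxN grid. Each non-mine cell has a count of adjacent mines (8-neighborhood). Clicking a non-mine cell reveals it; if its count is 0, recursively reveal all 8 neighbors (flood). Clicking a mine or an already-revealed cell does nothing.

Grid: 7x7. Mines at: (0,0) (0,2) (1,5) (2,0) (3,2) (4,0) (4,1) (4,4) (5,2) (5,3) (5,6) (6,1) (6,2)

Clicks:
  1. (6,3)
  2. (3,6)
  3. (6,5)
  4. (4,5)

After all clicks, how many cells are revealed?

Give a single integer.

Click 1 (6,3) count=3: revealed 1 new [(6,3)] -> total=1
Click 2 (3,6) count=0: revealed 6 new [(2,5) (2,6) (3,5) (3,6) (4,5) (4,6)] -> total=7
Click 3 (6,5) count=1: revealed 1 new [(6,5)] -> total=8
Click 4 (4,5) count=2: revealed 0 new [(none)] -> total=8

Answer: 8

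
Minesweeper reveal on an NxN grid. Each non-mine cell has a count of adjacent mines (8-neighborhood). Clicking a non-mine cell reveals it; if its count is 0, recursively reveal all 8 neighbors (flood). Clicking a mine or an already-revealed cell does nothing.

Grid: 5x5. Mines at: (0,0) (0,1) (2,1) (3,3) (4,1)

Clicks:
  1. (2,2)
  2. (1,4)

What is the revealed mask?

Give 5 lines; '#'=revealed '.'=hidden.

Answer: ..###
..###
..###
.....
.....

Derivation:
Click 1 (2,2) count=2: revealed 1 new [(2,2)] -> total=1
Click 2 (1,4) count=0: revealed 8 new [(0,2) (0,3) (0,4) (1,2) (1,3) (1,4) (2,3) (2,4)] -> total=9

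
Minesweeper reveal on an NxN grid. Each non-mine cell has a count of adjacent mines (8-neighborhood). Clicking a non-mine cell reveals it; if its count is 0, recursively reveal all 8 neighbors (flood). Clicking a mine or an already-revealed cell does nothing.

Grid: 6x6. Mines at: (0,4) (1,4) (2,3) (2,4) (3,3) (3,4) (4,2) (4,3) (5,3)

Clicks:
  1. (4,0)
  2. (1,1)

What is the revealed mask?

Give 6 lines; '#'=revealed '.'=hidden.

Answer: ####..
####..
###...
###...
##....
##....

Derivation:
Click 1 (4,0) count=0: revealed 18 new [(0,0) (0,1) (0,2) (0,3) (1,0) (1,1) (1,2) (1,3) (2,0) (2,1) (2,2) (3,0) (3,1) (3,2) (4,0) (4,1) (5,0) (5,1)] -> total=18
Click 2 (1,1) count=0: revealed 0 new [(none)] -> total=18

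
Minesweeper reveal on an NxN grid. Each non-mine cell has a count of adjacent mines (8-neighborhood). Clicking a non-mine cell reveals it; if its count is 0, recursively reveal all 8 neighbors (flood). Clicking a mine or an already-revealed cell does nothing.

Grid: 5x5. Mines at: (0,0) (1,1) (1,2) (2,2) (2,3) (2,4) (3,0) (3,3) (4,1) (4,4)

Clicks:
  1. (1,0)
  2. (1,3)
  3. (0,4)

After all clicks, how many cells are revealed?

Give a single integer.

Answer: 5

Derivation:
Click 1 (1,0) count=2: revealed 1 new [(1,0)] -> total=1
Click 2 (1,3) count=4: revealed 1 new [(1,3)] -> total=2
Click 3 (0,4) count=0: revealed 3 new [(0,3) (0,4) (1,4)] -> total=5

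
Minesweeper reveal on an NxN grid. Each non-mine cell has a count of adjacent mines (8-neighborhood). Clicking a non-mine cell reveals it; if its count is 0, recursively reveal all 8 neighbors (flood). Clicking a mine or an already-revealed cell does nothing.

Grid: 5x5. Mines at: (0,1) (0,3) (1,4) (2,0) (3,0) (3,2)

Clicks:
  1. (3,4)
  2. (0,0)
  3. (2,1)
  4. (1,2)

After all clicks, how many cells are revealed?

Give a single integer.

Answer: 9

Derivation:
Click 1 (3,4) count=0: revealed 6 new [(2,3) (2,4) (3,3) (3,4) (4,3) (4,4)] -> total=6
Click 2 (0,0) count=1: revealed 1 new [(0,0)] -> total=7
Click 3 (2,1) count=3: revealed 1 new [(2,1)] -> total=8
Click 4 (1,2) count=2: revealed 1 new [(1,2)] -> total=9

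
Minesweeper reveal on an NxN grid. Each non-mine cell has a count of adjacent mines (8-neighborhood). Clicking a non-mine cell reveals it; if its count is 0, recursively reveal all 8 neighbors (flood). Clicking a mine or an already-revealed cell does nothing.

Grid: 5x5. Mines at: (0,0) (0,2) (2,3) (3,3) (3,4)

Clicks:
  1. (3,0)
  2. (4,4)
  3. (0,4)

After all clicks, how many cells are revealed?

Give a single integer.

Click 1 (3,0) count=0: revealed 12 new [(1,0) (1,1) (1,2) (2,0) (2,1) (2,2) (3,0) (3,1) (3,2) (4,0) (4,1) (4,2)] -> total=12
Click 2 (4,4) count=2: revealed 1 new [(4,4)] -> total=13
Click 3 (0,4) count=0: revealed 4 new [(0,3) (0,4) (1,3) (1,4)] -> total=17

Answer: 17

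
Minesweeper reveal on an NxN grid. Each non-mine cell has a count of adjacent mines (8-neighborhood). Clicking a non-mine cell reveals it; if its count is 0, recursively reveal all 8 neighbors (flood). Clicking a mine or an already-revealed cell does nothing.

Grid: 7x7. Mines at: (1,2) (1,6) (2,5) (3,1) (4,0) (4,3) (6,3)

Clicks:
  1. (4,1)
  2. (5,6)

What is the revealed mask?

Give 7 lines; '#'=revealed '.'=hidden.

Click 1 (4,1) count=2: revealed 1 new [(4,1)] -> total=1
Click 2 (5,6) count=0: revealed 12 new [(3,4) (3,5) (3,6) (4,4) (4,5) (4,6) (5,4) (5,5) (5,6) (6,4) (6,5) (6,6)] -> total=13

Answer: .......
.......
.......
....###
.#..###
....###
....###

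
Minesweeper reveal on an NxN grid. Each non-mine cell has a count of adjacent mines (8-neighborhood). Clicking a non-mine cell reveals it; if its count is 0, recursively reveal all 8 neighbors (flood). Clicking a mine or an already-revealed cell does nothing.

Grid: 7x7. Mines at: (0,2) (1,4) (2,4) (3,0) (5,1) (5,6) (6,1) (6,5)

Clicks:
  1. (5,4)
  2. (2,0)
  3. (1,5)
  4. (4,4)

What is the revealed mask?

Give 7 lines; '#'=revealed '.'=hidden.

Click 1 (5,4) count=1: revealed 1 new [(5,4)] -> total=1
Click 2 (2,0) count=1: revealed 1 new [(2,0)] -> total=2
Click 3 (1,5) count=2: revealed 1 new [(1,5)] -> total=3
Click 4 (4,4) count=0: revealed 22 new [(1,1) (1,2) (1,3) (2,1) (2,2) (2,3) (3,1) (3,2) (3,3) (3,4) (3,5) (4,1) (4,2) (4,3) (4,4) (4,5) (5,2) (5,3) (5,5) (6,2) (6,3) (6,4)] -> total=25

Answer: .......
.###.#.
####...
.#####.
.#####.
..####.
..###..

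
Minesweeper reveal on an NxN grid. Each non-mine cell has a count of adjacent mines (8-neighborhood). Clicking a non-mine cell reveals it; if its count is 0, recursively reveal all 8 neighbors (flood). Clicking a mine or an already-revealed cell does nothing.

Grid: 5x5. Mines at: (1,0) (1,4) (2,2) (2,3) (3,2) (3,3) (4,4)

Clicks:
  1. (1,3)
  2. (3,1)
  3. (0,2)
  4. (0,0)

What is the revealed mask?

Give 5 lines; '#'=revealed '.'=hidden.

Answer: ####.
.###.
.....
.#...
.....

Derivation:
Click 1 (1,3) count=3: revealed 1 new [(1,3)] -> total=1
Click 2 (3,1) count=2: revealed 1 new [(3,1)] -> total=2
Click 3 (0,2) count=0: revealed 5 new [(0,1) (0,2) (0,3) (1,1) (1,2)] -> total=7
Click 4 (0,0) count=1: revealed 1 new [(0,0)] -> total=8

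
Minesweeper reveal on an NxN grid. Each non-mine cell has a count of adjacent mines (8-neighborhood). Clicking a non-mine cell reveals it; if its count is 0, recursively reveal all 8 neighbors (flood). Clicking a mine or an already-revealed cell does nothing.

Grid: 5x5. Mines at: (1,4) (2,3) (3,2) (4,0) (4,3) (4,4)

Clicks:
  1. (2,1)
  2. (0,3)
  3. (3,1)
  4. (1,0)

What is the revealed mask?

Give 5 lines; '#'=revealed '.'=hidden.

Answer: ####.
####.
###..
##...
.....

Derivation:
Click 1 (2,1) count=1: revealed 1 new [(2,1)] -> total=1
Click 2 (0,3) count=1: revealed 1 new [(0,3)] -> total=2
Click 3 (3,1) count=2: revealed 1 new [(3,1)] -> total=3
Click 4 (1,0) count=0: revealed 10 new [(0,0) (0,1) (0,2) (1,0) (1,1) (1,2) (1,3) (2,0) (2,2) (3,0)] -> total=13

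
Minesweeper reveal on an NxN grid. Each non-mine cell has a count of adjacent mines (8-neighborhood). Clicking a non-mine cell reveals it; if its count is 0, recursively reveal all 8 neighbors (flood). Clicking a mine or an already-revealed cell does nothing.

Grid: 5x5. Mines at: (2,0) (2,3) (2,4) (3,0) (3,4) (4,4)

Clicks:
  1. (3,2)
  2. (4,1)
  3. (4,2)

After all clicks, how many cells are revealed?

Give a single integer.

Click 1 (3,2) count=1: revealed 1 new [(3,2)] -> total=1
Click 2 (4,1) count=1: revealed 1 new [(4,1)] -> total=2
Click 3 (4,2) count=0: revealed 4 new [(3,1) (3,3) (4,2) (4,3)] -> total=6

Answer: 6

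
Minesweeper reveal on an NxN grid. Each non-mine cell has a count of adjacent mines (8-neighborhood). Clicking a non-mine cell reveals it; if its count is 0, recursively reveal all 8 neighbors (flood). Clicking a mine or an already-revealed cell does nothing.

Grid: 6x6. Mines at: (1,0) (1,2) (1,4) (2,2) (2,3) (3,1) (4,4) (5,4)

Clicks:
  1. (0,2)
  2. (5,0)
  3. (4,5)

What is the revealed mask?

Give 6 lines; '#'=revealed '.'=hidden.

Answer: ..#...
......
......
......
####.#
####..

Derivation:
Click 1 (0,2) count=1: revealed 1 new [(0,2)] -> total=1
Click 2 (5,0) count=0: revealed 8 new [(4,0) (4,1) (4,2) (4,3) (5,0) (5,1) (5,2) (5,3)] -> total=9
Click 3 (4,5) count=2: revealed 1 new [(4,5)] -> total=10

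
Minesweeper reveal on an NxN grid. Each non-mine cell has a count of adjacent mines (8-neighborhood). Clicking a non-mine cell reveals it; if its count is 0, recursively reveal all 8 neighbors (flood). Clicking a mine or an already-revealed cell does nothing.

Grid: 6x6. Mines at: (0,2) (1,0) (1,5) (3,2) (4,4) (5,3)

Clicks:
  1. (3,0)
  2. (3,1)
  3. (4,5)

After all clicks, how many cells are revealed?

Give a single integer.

Click 1 (3,0) count=0: revealed 10 new [(2,0) (2,1) (3,0) (3,1) (4,0) (4,1) (4,2) (5,0) (5,1) (5,2)] -> total=10
Click 2 (3,1) count=1: revealed 0 new [(none)] -> total=10
Click 3 (4,5) count=1: revealed 1 new [(4,5)] -> total=11

Answer: 11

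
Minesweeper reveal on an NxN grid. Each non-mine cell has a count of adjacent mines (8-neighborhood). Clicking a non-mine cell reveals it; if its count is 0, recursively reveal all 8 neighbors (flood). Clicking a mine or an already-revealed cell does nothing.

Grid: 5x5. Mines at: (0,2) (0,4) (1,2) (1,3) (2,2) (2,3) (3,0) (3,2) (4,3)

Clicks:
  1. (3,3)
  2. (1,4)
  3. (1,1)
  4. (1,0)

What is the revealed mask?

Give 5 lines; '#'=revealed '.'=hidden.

Click 1 (3,3) count=4: revealed 1 new [(3,3)] -> total=1
Click 2 (1,4) count=3: revealed 1 new [(1,4)] -> total=2
Click 3 (1,1) count=3: revealed 1 new [(1,1)] -> total=3
Click 4 (1,0) count=0: revealed 5 new [(0,0) (0,1) (1,0) (2,0) (2,1)] -> total=8

Answer: ##...
##..#
##...
...#.
.....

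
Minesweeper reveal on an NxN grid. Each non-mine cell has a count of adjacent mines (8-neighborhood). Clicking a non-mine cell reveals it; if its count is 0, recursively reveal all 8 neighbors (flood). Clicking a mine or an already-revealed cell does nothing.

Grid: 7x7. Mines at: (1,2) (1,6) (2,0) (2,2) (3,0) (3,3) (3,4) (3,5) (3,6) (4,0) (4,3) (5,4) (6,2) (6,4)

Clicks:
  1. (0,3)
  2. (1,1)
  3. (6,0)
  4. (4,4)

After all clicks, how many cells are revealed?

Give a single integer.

Answer: 7

Derivation:
Click 1 (0,3) count=1: revealed 1 new [(0,3)] -> total=1
Click 2 (1,1) count=3: revealed 1 new [(1,1)] -> total=2
Click 3 (6,0) count=0: revealed 4 new [(5,0) (5,1) (6,0) (6,1)] -> total=6
Click 4 (4,4) count=5: revealed 1 new [(4,4)] -> total=7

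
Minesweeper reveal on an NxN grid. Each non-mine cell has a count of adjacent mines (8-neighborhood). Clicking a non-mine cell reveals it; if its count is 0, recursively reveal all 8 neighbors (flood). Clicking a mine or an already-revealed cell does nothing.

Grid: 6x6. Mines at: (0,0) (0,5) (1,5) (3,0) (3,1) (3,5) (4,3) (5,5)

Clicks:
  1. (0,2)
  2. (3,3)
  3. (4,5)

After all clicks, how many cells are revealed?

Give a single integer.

Click 1 (0,2) count=0: revealed 15 new [(0,1) (0,2) (0,3) (0,4) (1,1) (1,2) (1,3) (1,4) (2,1) (2,2) (2,3) (2,4) (3,2) (3,3) (3,4)] -> total=15
Click 2 (3,3) count=1: revealed 0 new [(none)] -> total=15
Click 3 (4,5) count=2: revealed 1 new [(4,5)] -> total=16

Answer: 16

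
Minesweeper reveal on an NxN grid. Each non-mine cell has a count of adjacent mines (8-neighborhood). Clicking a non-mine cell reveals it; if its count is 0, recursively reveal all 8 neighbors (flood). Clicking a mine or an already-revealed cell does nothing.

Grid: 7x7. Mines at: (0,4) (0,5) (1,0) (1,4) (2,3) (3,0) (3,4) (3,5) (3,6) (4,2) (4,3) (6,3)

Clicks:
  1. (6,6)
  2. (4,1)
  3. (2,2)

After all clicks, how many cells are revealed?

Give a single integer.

Answer: 11

Derivation:
Click 1 (6,6) count=0: revealed 9 new [(4,4) (4,5) (4,6) (5,4) (5,5) (5,6) (6,4) (6,5) (6,6)] -> total=9
Click 2 (4,1) count=2: revealed 1 new [(4,1)] -> total=10
Click 3 (2,2) count=1: revealed 1 new [(2,2)] -> total=11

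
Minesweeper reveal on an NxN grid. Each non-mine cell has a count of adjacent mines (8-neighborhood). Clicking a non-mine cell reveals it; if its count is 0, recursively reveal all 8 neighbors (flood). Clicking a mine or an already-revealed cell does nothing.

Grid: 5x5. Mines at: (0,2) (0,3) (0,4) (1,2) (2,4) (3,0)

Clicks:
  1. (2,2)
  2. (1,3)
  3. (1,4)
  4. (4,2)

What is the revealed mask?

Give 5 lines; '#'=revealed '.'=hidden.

Click 1 (2,2) count=1: revealed 1 new [(2,2)] -> total=1
Click 2 (1,3) count=5: revealed 1 new [(1,3)] -> total=2
Click 3 (1,4) count=3: revealed 1 new [(1,4)] -> total=3
Click 4 (4,2) count=0: revealed 10 new [(2,1) (2,3) (3,1) (3,2) (3,3) (3,4) (4,1) (4,2) (4,3) (4,4)] -> total=13

Answer: .....
...##
.###.
.####
.####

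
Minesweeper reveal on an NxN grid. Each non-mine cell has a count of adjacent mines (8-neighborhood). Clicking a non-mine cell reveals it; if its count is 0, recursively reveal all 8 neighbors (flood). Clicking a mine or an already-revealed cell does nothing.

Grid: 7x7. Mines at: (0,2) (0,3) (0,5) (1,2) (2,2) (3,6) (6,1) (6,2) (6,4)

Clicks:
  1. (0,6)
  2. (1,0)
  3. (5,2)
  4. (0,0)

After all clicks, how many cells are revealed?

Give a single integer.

Answer: 31

Derivation:
Click 1 (0,6) count=1: revealed 1 new [(0,6)] -> total=1
Click 2 (1,0) count=0: revealed 30 new [(0,0) (0,1) (1,0) (1,1) (1,3) (1,4) (1,5) (2,0) (2,1) (2,3) (2,4) (2,5) (3,0) (3,1) (3,2) (3,3) (3,4) (3,5) (4,0) (4,1) (4,2) (4,3) (4,4) (4,5) (5,0) (5,1) (5,2) (5,3) (5,4) (5,5)] -> total=31
Click 3 (5,2) count=2: revealed 0 new [(none)] -> total=31
Click 4 (0,0) count=0: revealed 0 new [(none)] -> total=31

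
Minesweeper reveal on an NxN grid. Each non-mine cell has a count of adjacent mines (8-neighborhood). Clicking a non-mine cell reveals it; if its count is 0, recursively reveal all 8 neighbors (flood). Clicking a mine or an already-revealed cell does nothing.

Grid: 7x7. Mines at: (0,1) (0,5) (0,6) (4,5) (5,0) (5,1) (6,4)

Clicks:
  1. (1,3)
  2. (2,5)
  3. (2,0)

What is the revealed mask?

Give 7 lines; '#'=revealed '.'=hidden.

Click 1 (1,3) count=0: revealed 32 new [(0,2) (0,3) (0,4) (1,0) (1,1) (1,2) (1,3) (1,4) (1,5) (1,6) (2,0) (2,1) (2,2) (2,3) (2,4) (2,5) (2,6) (3,0) (3,1) (3,2) (3,3) (3,4) (3,5) (3,6) (4,0) (4,1) (4,2) (4,3) (4,4) (5,2) (5,3) (5,4)] -> total=32
Click 2 (2,5) count=0: revealed 0 new [(none)] -> total=32
Click 3 (2,0) count=0: revealed 0 new [(none)] -> total=32

Answer: ..###..
#######
#######
#######
#####..
..###..
.......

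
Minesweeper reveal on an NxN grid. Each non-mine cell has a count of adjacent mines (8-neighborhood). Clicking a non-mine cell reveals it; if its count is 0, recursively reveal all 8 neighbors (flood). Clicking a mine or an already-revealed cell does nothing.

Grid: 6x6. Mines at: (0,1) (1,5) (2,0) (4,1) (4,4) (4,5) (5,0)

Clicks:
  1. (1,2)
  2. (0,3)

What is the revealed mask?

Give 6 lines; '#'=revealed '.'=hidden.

Click 1 (1,2) count=1: revealed 1 new [(1,2)] -> total=1
Click 2 (0,3) count=0: revealed 14 new [(0,2) (0,3) (0,4) (1,1) (1,3) (1,4) (2,1) (2,2) (2,3) (2,4) (3,1) (3,2) (3,3) (3,4)] -> total=15

Answer: ..###.
.####.
.####.
.####.
......
......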